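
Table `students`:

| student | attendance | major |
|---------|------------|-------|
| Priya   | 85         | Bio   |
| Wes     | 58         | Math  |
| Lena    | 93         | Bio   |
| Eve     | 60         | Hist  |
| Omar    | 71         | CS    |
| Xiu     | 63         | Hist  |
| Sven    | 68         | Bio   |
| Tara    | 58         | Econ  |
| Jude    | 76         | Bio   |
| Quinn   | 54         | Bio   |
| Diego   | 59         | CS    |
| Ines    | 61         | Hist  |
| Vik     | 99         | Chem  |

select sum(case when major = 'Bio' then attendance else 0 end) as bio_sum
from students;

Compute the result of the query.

376

student=Priya: ✓ → 85
student=Wes: ✗
student=Lena: ✓ → 93
student=Eve: ✗
student=Omar: ✗
student=Xiu: ✗
student=Sven: ✓ → 68
student=Tara: ✗
student=Jude: ✓ → 76
student=Quinn: ✓ → 54
student=Diego: ✗
student=Ines: ✗
student=Vik: ✗
bio_sum = 85 + 93 + 68 + 76 + 54 = 376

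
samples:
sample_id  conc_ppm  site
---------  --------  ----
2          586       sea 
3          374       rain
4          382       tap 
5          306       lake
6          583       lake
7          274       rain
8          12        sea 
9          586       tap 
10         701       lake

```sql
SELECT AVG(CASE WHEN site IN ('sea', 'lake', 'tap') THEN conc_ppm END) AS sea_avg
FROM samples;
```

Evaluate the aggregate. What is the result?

sample_id=2: ✓ → 586
sample_id=3: ✗
sample_id=4: ✓ → 382
sample_id=5: ✓ → 306
sample_id=6: ✓ → 583
sample_id=7: ✗
sample_id=8: ✓ → 12
sample_id=9: ✓ → 586
sample_id=10: ✓ → 701
sea_avg = (586 + 382 + 306 + 583 + 12 + 586 + 701) / 7 = 450.8571428571

450.8571428571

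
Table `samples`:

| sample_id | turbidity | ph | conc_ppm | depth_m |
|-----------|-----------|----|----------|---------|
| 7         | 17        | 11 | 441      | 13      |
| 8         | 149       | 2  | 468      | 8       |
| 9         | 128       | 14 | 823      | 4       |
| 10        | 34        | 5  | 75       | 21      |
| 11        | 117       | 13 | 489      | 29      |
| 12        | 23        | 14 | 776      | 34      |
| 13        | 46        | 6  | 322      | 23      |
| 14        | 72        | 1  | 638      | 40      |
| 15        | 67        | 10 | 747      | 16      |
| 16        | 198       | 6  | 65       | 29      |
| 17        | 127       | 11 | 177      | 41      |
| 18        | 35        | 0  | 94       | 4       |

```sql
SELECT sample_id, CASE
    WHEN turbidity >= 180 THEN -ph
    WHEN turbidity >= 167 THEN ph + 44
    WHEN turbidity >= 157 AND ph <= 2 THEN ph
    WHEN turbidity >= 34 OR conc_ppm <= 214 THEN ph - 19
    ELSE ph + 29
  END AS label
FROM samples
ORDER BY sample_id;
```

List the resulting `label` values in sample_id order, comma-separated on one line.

40, -17, -5, -14, -6, 43, -13, -18, -9, -6, -8, -19

sample_id=7: ELSE → 40
sample_id=8: turbidity >= 34 OR conc_ppm <= 214 → -17
sample_id=9: turbidity >= 34 OR conc_ppm <= 214 → -5
sample_id=10: turbidity >= 34 OR conc_ppm <= 214 → -14
sample_id=11: turbidity >= 34 OR conc_ppm <= 214 → -6
sample_id=12: ELSE → 43
sample_id=13: turbidity >= 34 OR conc_ppm <= 214 → -13
sample_id=14: turbidity >= 34 OR conc_ppm <= 214 → -18
sample_id=15: turbidity >= 34 OR conc_ppm <= 214 → -9
sample_id=16: turbidity >= 180 → -6
sample_id=17: turbidity >= 34 OR conc_ppm <= 214 → -8
sample_id=18: turbidity >= 34 OR conc_ppm <= 214 → -19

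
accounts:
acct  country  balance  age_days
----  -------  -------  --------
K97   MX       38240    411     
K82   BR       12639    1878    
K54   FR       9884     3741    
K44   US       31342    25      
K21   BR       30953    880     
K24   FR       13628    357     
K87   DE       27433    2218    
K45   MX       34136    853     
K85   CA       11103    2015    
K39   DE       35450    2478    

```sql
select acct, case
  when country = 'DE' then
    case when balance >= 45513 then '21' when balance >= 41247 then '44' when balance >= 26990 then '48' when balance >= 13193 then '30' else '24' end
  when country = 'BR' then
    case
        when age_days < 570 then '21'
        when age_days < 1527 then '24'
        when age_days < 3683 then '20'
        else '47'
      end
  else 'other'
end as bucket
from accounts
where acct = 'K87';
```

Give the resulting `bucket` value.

48

acct = K87: country=DE, balance=27433, age_days=2218.
country='DE' → inner[balance >= 26990] → 48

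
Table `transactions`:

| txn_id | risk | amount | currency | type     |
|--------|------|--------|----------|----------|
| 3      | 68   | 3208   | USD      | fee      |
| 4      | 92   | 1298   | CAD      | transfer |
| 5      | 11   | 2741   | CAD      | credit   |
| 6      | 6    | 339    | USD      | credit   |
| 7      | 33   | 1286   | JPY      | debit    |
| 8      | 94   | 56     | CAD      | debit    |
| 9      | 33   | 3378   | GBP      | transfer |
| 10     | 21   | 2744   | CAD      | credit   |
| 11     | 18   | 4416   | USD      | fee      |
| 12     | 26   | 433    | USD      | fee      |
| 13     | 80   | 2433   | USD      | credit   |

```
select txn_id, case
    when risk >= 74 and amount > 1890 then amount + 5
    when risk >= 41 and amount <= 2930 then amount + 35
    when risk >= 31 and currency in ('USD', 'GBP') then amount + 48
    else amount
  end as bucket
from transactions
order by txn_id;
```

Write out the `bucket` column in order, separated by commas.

3256, 1333, 2741, 339, 1286, 91, 3426, 2744, 4416, 433, 2438

txn_id=3: risk >= 31 and currency in ('USD', 'GBP') → 3256
txn_id=4: risk >= 41 and amount <= 2930 → 1333
txn_id=5: ELSE → 2741
txn_id=6: ELSE → 339
txn_id=7: ELSE → 1286
txn_id=8: risk >= 41 and amount <= 2930 → 91
txn_id=9: risk >= 31 and currency in ('USD', 'GBP') → 3426
txn_id=10: ELSE → 2744
txn_id=11: ELSE → 4416
txn_id=12: ELSE → 433
txn_id=13: risk >= 74 and amount > 1890 → 2438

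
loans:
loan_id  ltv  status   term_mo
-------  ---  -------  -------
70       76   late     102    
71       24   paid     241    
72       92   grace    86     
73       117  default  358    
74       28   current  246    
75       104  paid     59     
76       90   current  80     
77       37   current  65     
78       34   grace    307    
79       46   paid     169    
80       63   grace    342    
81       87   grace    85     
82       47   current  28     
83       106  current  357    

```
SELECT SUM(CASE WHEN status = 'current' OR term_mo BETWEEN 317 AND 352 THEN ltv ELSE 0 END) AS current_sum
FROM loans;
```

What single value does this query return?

371

loan_id=70: ✗
loan_id=71: ✗
loan_id=72: ✗
loan_id=73: ✗
loan_id=74: ✓ → 28
loan_id=75: ✗
loan_id=76: ✓ → 90
loan_id=77: ✓ → 37
loan_id=78: ✗
loan_id=79: ✗
loan_id=80: ✓ → 63
loan_id=81: ✗
loan_id=82: ✓ → 47
loan_id=83: ✓ → 106
current_sum = 28 + 90 + 37 + 63 + 47 + 106 = 371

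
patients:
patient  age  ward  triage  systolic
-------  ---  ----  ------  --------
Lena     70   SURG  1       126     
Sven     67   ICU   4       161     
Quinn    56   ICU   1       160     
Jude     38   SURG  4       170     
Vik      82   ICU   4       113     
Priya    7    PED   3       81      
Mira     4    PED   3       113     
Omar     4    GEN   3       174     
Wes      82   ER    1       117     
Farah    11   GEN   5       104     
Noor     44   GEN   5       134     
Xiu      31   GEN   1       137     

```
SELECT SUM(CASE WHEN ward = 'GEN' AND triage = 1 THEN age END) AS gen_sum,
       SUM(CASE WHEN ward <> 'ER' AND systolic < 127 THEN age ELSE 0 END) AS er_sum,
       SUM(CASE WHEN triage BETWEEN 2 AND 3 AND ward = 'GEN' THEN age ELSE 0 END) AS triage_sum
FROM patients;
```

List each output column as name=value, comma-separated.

[gen_sum: ward = 'GEN' AND triage = 1]
patient=Lena: ✗
patient=Sven: ✗
patient=Quinn: ✗
patient=Jude: ✗
patient=Vik: ✗
patient=Priya: ✗
patient=Mira: ✗
patient=Omar: ✗
patient=Wes: ✗
patient=Farah: ✗
patient=Noor: ✗
patient=Xiu: ✓ → 31
gen_sum = 31
—
[er_sum: ward <> 'ER' AND systolic < 127]
patient=Lena: ✓ → 70
patient=Sven: ✗
patient=Quinn: ✗
patient=Jude: ✗
patient=Vik: ✓ → 82
patient=Priya: ✓ → 7
patient=Mira: ✓ → 4
patient=Omar: ✗
patient=Wes: ✗
patient=Farah: ✓ → 11
patient=Noor: ✗
patient=Xiu: ✗
er_sum = 70 + 82 + 7 + 4 + 11 = 174
—
[triage_sum: triage BETWEEN 2 AND 3 AND ward = 'GEN']
patient=Lena: ✗
patient=Sven: ✗
patient=Quinn: ✗
patient=Jude: ✗
patient=Vik: ✗
patient=Priya: ✗
patient=Mira: ✗
patient=Omar: ✓ → 4
patient=Wes: ✗
patient=Farah: ✗
patient=Noor: ✗
patient=Xiu: ✗
triage_sum = 4

gen_sum=31, er_sum=174, triage_sum=4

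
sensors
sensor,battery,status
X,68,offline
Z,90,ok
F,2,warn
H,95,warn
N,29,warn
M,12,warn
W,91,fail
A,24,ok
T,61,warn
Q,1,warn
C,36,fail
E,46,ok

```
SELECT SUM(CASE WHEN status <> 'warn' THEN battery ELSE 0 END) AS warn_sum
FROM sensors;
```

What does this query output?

sensor=X: ✓ → 68
sensor=Z: ✓ → 90
sensor=F: ✗
sensor=H: ✗
sensor=N: ✗
sensor=M: ✗
sensor=W: ✓ → 91
sensor=A: ✓ → 24
sensor=T: ✗
sensor=Q: ✗
sensor=C: ✓ → 36
sensor=E: ✓ → 46
warn_sum = 68 + 90 + 91 + 24 + 36 + 46 = 355

355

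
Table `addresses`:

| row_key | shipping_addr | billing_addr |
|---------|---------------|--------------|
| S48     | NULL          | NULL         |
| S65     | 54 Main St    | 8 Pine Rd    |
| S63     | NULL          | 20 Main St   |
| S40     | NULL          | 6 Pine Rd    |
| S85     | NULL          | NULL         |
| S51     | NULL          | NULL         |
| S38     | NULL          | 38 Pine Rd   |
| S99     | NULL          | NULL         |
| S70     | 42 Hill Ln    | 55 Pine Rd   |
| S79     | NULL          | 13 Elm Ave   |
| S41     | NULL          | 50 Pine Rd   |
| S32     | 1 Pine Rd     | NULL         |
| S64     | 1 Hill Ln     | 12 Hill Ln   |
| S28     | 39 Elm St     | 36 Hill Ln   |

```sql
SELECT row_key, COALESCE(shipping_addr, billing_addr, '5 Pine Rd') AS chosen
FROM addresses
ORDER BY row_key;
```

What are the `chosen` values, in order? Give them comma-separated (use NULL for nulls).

39 Elm St, 1 Pine Rd, 38 Pine Rd, 6 Pine Rd, 50 Pine Rd, 5 Pine Rd, 5 Pine Rd, 20 Main St, 1 Hill Ln, 54 Main St, 42 Hill Ln, 13 Elm Ave, 5 Pine Rd, 5 Pine Rd

row_key=S28: shipping_addr=39 Elm St → 39 Elm St
row_key=S32: shipping_addr=1 Pine Rd → 1 Pine Rd
row_key=S38: shipping_addr=NULL, billing_addr=38 Pine Rd → 38 Pine Rd
row_key=S40: shipping_addr=NULL, billing_addr=6 Pine Rd → 6 Pine Rd
row_key=S41: shipping_addr=NULL, billing_addr=50 Pine Rd → 50 Pine Rd
row_key=S48: shipping_addr=NULL, billing_addr=NULL, → literal 5 Pine Rd → 5 Pine Rd
row_key=S51: shipping_addr=NULL, billing_addr=NULL, → literal 5 Pine Rd → 5 Pine Rd
row_key=S63: shipping_addr=NULL, billing_addr=20 Main St → 20 Main St
row_key=S64: shipping_addr=1 Hill Ln → 1 Hill Ln
row_key=S65: shipping_addr=54 Main St → 54 Main St
row_key=S70: shipping_addr=42 Hill Ln → 42 Hill Ln
row_key=S79: shipping_addr=NULL, billing_addr=13 Elm Ave → 13 Elm Ave
row_key=S85: shipping_addr=NULL, billing_addr=NULL, → literal 5 Pine Rd → 5 Pine Rd
row_key=S99: shipping_addr=NULL, billing_addr=NULL, → literal 5 Pine Rd → 5 Pine Rd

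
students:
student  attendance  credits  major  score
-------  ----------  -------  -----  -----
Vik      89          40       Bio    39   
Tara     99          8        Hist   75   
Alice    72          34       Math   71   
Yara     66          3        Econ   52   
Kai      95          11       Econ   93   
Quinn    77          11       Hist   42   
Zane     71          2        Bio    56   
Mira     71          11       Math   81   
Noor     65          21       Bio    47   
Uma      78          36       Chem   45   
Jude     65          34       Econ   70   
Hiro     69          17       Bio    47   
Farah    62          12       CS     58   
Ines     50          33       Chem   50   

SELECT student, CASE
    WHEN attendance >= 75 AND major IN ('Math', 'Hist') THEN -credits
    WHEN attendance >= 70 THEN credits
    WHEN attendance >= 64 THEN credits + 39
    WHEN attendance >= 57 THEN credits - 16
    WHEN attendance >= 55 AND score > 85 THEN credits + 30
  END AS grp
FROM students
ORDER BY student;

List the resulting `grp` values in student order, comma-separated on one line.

34, -4, 56, NULL, 73, 11, 11, 60, -11, -8, 36, 40, 42, 2

student=Alice: attendance >= 70 → 34
student=Farah: attendance >= 57 → -4
student=Hiro: attendance >= 64 → 56
student=Ines: (no match → NULL) → NULL
student=Jude: attendance >= 64 → 73
student=Kai: attendance >= 70 → 11
student=Mira: attendance >= 70 → 11
student=Noor: attendance >= 64 → 60
student=Quinn: attendance >= 75 AND major IN ('Math', 'Hist') → -11
student=Tara: attendance >= 75 AND major IN ('Math', 'Hist') → -8
student=Uma: attendance >= 70 → 36
student=Vik: attendance >= 70 → 40
student=Yara: attendance >= 64 → 42
student=Zane: attendance >= 70 → 2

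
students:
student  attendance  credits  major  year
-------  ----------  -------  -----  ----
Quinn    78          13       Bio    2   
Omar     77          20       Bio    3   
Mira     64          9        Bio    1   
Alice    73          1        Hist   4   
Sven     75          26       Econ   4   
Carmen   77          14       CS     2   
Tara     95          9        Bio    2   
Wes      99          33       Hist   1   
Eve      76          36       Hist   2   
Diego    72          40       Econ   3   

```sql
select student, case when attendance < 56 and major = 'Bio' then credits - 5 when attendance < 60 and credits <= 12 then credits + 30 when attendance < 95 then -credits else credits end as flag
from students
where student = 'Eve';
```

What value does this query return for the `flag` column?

student = Eve: attendance=76, credits=36, major=Hist, year=2.
attendance < 56 and major = 'Bio' → false
attendance < 60 and credits <= 12 → false
attendance < 95 → true → -36

-36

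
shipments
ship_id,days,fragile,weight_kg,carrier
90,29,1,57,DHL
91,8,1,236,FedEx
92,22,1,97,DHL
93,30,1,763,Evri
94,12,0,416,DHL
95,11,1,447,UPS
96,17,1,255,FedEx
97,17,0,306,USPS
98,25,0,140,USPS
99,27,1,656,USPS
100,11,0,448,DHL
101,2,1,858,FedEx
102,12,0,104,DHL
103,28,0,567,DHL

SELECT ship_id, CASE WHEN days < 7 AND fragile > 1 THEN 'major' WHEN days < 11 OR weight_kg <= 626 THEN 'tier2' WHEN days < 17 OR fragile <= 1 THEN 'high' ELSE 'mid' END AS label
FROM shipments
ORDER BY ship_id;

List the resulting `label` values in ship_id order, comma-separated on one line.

tier2, tier2, tier2, high, tier2, tier2, tier2, tier2, tier2, high, tier2, tier2, tier2, tier2

ship_id=90: days < 11 OR weight_kg <= 626 → tier2
ship_id=91: days < 11 OR weight_kg <= 626 → tier2
ship_id=92: days < 11 OR weight_kg <= 626 → tier2
ship_id=93: days < 17 OR fragile <= 1 → high
ship_id=94: days < 11 OR weight_kg <= 626 → tier2
ship_id=95: days < 11 OR weight_kg <= 626 → tier2
ship_id=96: days < 11 OR weight_kg <= 626 → tier2
ship_id=97: days < 11 OR weight_kg <= 626 → tier2
ship_id=98: days < 11 OR weight_kg <= 626 → tier2
ship_id=99: days < 17 OR fragile <= 1 → high
ship_id=100: days < 11 OR weight_kg <= 626 → tier2
ship_id=101: days < 11 OR weight_kg <= 626 → tier2
ship_id=102: days < 11 OR weight_kg <= 626 → tier2
ship_id=103: days < 11 OR weight_kg <= 626 → tier2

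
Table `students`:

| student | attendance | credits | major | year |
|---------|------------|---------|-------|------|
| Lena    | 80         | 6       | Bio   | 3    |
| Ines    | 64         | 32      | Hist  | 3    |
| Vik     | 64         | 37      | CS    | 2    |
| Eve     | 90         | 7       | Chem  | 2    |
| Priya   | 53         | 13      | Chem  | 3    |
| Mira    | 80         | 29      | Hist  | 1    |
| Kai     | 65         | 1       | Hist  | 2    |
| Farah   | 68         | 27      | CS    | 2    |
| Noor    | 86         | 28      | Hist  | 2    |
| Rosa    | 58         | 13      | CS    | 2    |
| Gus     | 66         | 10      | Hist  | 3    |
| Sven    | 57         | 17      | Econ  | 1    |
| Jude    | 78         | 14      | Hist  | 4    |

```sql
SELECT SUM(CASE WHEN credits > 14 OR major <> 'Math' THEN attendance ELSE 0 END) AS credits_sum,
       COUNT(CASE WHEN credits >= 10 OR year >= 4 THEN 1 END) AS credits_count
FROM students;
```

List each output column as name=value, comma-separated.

credits_sum=909, credits_count=10

[credits_sum: credits > 14 OR major <> 'Math']
student=Lena: ✓ → 80
student=Ines: ✓ → 64
student=Vik: ✓ → 64
student=Eve: ✓ → 90
student=Priya: ✓ → 53
student=Mira: ✓ → 80
student=Kai: ✓ → 65
student=Farah: ✓ → 68
student=Noor: ✓ → 86
student=Rosa: ✓ → 58
student=Gus: ✓ → 66
student=Sven: ✓ → 57
student=Jude: ✓ → 78
credits_sum = 80 + 64 + 64 + 90 + 53 + 80 + 65 + 68 + 86 + 58 + 66 + 57 + 78 = 909
—
[credits_count: credits >= 10 OR year >= 4]
student=Lena: ✗
student=Ines: ✓ → 1
student=Vik: ✓ → 1
student=Eve: ✗
student=Priya: ✓ → 1
student=Mira: ✓ → 1
student=Kai: ✗
student=Farah: ✓ → 1
student=Noor: ✓ → 1
student=Rosa: ✓ → 1
student=Gus: ✓ → 1
student=Sven: ✓ → 1
student=Jude: ✓ → 1
credits_count = COUNT(1, 1, 1, 1, 1, 1, 1, 1, 1, 1) = 10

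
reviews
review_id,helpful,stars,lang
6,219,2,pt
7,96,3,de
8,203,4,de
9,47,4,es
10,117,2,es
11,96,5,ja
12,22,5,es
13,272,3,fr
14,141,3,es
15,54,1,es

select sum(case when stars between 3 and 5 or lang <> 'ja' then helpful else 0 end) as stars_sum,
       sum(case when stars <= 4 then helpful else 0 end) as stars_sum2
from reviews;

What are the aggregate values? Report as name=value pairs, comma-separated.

stars_sum=1267, stars_sum2=1149

[stars_sum: stars between 3 and 5 or lang <> 'ja']
review_id=6: ✓ → 219
review_id=7: ✓ → 96
review_id=8: ✓ → 203
review_id=9: ✓ → 47
review_id=10: ✓ → 117
review_id=11: ✓ → 96
review_id=12: ✓ → 22
review_id=13: ✓ → 272
review_id=14: ✓ → 141
review_id=15: ✓ → 54
stars_sum = 219 + 96 + 203 + 47 + 117 + 96 + 22 + 272 + 141 + 54 = 1267
—
[stars_sum2: stars <= 4]
review_id=6: ✓ → 219
review_id=7: ✓ → 96
review_id=8: ✓ → 203
review_id=9: ✓ → 47
review_id=10: ✓ → 117
review_id=11: ✗
review_id=12: ✗
review_id=13: ✓ → 272
review_id=14: ✓ → 141
review_id=15: ✓ → 54
stars_sum2 = 219 + 96 + 203 + 47 + 117 + 272 + 141 + 54 = 1149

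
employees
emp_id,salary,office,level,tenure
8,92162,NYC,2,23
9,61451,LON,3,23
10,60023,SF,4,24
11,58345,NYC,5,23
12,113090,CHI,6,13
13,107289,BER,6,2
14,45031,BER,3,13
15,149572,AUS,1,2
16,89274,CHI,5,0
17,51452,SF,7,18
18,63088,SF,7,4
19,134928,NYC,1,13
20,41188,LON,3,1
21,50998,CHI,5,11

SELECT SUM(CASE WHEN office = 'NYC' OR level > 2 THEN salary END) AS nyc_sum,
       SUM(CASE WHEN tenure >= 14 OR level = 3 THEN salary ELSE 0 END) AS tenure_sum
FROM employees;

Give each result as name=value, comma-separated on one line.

nyc_sum=968319, tenure_sum=409652

[nyc_sum: office = 'NYC' OR level > 2]
emp_id=8: ✓ → 92162
emp_id=9: ✓ → 61451
emp_id=10: ✓ → 60023
emp_id=11: ✓ → 58345
emp_id=12: ✓ → 113090
emp_id=13: ✓ → 107289
emp_id=14: ✓ → 45031
emp_id=15: ✗
emp_id=16: ✓ → 89274
emp_id=17: ✓ → 51452
emp_id=18: ✓ → 63088
emp_id=19: ✓ → 134928
emp_id=20: ✓ → 41188
emp_id=21: ✓ → 50998
nyc_sum = 92162 + 61451 + 60023 + 58345 + 113090 + 107289 + 45031 + 89274 + 51452 + 63088 + 134928 + 41188 + 50998 = 968319
—
[tenure_sum: tenure >= 14 OR level = 3]
emp_id=8: ✓ → 92162
emp_id=9: ✓ → 61451
emp_id=10: ✓ → 60023
emp_id=11: ✓ → 58345
emp_id=12: ✗
emp_id=13: ✗
emp_id=14: ✓ → 45031
emp_id=15: ✗
emp_id=16: ✗
emp_id=17: ✓ → 51452
emp_id=18: ✗
emp_id=19: ✗
emp_id=20: ✓ → 41188
emp_id=21: ✗
tenure_sum = 92162 + 61451 + 60023 + 58345 + 45031 + 51452 + 41188 = 409652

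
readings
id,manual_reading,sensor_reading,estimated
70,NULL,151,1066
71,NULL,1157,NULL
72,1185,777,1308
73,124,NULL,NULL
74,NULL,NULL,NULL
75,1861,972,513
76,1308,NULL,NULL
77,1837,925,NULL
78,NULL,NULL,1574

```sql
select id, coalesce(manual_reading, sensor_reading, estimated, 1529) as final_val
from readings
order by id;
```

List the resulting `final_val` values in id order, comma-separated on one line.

id=70: manual_reading=NULL, sensor_reading=151 → 151
id=71: manual_reading=NULL, sensor_reading=1157 → 1157
id=72: manual_reading=1185 → 1185
id=73: manual_reading=124 → 124
id=74: manual_reading=NULL, sensor_reading=NULL, estimated=NULL, → literal 1529 → 1529
id=75: manual_reading=1861 → 1861
id=76: manual_reading=1308 → 1308
id=77: manual_reading=1837 → 1837
id=78: manual_reading=NULL, sensor_reading=NULL, estimated=1574 → 1574

151, 1157, 1185, 124, 1529, 1861, 1308, 1837, 1574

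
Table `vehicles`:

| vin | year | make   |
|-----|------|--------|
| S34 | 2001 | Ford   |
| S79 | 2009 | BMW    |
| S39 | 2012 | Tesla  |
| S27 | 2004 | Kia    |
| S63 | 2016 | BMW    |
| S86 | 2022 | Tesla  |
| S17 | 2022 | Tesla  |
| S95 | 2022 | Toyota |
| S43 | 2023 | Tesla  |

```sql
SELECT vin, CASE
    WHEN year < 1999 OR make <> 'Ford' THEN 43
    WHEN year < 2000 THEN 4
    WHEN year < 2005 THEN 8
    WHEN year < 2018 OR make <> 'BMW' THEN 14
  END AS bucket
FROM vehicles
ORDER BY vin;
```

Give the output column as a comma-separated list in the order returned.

43, 43, 8, 43, 43, 43, 43, 43, 43

vin=S17: year < 1999 OR make <> 'Ford' → 43
vin=S27: year < 1999 OR make <> 'Ford' → 43
vin=S34: year < 2005 → 8
vin=S39: year < 1999 OR make <> 'Ford' → 43
vin=S43: year < 1999 OR make <> 'Ford' → 43
vin=S63: year < 1999 OR make <> 'Ford' → 43
vin=S79: year < 1999 OR make <> 'Ford' → 43
vin=S86: year < 1999 OR make <> 'Ford' → 43
vin=S95: year < 1999 OR make <> 'Ford' → 43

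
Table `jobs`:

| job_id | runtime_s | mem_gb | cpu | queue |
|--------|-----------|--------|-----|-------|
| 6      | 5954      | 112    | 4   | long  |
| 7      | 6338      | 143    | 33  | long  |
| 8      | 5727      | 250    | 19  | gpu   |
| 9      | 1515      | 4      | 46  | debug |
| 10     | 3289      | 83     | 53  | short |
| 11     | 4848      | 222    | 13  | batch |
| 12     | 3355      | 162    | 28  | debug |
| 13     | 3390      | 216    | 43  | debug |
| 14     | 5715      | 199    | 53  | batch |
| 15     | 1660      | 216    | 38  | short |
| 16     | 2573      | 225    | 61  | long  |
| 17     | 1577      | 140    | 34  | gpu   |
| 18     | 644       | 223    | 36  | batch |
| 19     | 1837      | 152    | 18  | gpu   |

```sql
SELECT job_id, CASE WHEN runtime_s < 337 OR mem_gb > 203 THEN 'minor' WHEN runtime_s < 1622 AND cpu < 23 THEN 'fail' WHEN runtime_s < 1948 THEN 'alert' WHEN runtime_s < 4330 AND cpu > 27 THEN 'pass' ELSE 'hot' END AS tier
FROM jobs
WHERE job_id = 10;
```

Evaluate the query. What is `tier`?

pass

job_id = 10: runtime_s=3289, mem_gb=83, cpu=53, queue=short.
runtime_s < 337 OR mem_gb > 203 → false
runtime_s < 1622 AND cpu < 23 → false
runtime_s < 1948 → false
runtime_s < 4330 AND cpu > 27 → true → pass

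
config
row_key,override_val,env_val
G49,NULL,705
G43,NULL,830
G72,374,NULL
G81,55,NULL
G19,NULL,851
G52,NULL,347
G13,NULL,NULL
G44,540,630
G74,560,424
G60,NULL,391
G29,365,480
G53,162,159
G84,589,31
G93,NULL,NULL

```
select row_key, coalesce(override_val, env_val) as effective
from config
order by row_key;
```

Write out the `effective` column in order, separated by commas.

row_key=G13: override_val=NULL, env_val=NULL (all NULL) → NULL
row_key=G19: override_val=NULL, env_val=851 → 851
row_key=G29: override_val=365 → 365
row_key=G43: override_val=NULL, env_val=830 → 830
row_key=G44: override_val=540 → 540
row_key=G49: override_val=NULL, env_val=705 → 705
row_key=G52: override_val=NULL, env_val=347 → 347
row_key=G53: override_val=162 → 162
row_key=G60: override_val=NULL, env_val=391 → 391
row_key=G72: override_val=374 → 374
row_key=G74: override_val=560 → 560
row_key=G81: override_val=55 → 55
row_key=G84: override_val=589 → 589
row_key=G93: override_val=NULL, env_val=NULL (all NULL) → NULL

NULL, 851, 365, 830, 540, 705, 347, 162, 391, 374, 560, 55, 589, NULL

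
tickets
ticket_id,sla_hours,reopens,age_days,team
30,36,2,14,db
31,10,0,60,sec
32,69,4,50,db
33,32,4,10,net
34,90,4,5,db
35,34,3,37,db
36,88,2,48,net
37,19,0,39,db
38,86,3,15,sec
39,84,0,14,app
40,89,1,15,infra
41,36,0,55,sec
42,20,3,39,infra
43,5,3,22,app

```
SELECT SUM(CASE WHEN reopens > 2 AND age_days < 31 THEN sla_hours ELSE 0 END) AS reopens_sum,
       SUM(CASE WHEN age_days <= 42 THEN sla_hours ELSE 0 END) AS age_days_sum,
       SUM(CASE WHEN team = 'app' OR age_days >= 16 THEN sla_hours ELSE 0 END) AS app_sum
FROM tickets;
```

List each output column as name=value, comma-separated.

reopens_sum=213, age_days_sum=495, app_sum=365

[reopens_sum: reopens > 2 AND age_days < 31]
ticket_id=30: ✗
ticket_id=31: ✗
ticket_id=32: ✗
ticket_id=33: ✓ → 32
ticket_id=34: ✓ → 90
ticket_id=35: ✗
ticket_id=36: ✗
ticket_id=37: ✗
ticket_id=38: ✓ → 86
ticket_id=39: ✗
ticket_id=40: ✗
ticket_id=41: ✗
ticket_id=42: ✗
ticket_id=43: ✓ → 5
reopens_sum = 32 + 90 + 86 + 5 = 213
—
[age_days_sum: age_days <= 42]
ticket_id=30: ✓ → 36
ticket_id=31: ✗
ticket_id=32: ✗
ticket_id=33: ✓ → 32
ticket_id=34: ✓ → 90
ticket_id=35: ✓ → 34
ticket_id=36: ✗
ticket_id=37: ✓ → 19
ticket_id=38: ✓ → 86
ticket_id=39: ✓ → 84
ticket_id=40: ✓ → 89
ticket_id=41: ✗
ticket_id=42: ✓ → 20
ticket_id=43: ✓ → 5
age_days_sum = 36 + 32 + 90 + 34 + 19 + 86 + 84 + 89 + 20 + 5 = 495
—
[app_sum: team = 'app' OR age_days >= 16]
ticket_id=30: ✗
ticket_id=31: ✓ → 10
ticket_id=32: ✓ → 69
ticket_id=33: ✗
ticket_id=34: ✗
ticket_id=35: ✓ → 34
ticket_id=36: ✓ → 88
ticket_id=37: ✓ → 19
ticket_id=38: ✗
ticket_id=39: ✓ → 84
ticket_id=40: ✗
ticket_id=41: ✓ → 36
ticket_id=42: ✓ → 20
ticket_id=43: ✓ → 5
app_sum = 10 + 69 + 34 + 88 + 19 + 84 + 36 + 20 + 5 = 365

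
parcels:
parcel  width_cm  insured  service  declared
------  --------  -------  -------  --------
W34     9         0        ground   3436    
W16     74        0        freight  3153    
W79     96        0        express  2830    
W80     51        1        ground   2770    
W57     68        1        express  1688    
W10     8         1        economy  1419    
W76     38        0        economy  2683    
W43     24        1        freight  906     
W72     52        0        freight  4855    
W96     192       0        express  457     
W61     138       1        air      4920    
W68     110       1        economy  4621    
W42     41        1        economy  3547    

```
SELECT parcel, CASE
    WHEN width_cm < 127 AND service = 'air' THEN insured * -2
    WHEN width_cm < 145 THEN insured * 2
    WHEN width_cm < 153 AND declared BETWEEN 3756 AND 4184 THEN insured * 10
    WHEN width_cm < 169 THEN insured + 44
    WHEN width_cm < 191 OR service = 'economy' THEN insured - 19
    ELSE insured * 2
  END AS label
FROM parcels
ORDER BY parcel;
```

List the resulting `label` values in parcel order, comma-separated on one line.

parcel=W10: width_cm < 145 → 2
parcel=W16: width_cm < 145 → 0
parcel=W34: width_cm < 145 → 0
parcel=W42: width_cm < 145 → 2
parcel=W43: width_cm < 145 → 2
parcel=W57: width_cm < 145 → 2
parcel=W61: width_cm < 145 → 2
parcel=W68: width_cm < 145 → 2
parcel=W72: width_cm < 145 → 0
parcel=W76: width_cm < 145 → 0
parcel=W79: width_cm < 145 → 0
parcel=W80: width_cm < 145 → 2
parcel=W96: ELSE → 0

2, 0, 0, 2, 2, 2, 2, 2, 0, 0, 0, 2, 0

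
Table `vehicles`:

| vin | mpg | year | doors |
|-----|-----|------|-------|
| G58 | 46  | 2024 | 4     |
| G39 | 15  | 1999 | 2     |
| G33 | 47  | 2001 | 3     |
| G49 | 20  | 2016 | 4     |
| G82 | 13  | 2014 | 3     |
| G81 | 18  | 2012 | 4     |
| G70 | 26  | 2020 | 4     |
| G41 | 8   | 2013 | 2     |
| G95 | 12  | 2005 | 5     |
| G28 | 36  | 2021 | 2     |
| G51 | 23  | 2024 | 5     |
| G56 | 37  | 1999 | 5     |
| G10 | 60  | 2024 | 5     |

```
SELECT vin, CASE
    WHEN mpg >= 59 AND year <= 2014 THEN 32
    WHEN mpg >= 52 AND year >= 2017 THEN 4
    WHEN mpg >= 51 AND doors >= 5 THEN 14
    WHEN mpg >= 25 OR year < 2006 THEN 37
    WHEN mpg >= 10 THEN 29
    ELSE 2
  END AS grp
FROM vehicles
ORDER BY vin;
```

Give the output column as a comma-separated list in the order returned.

4, 37, 37, 37, 2, 29, 29, 37, 37, 37, 29, 29, 37

vin=G10: mpg >= 52 AND year >= 2017 → 4
vin=G28: mpg >= 25 OR year < 2006 → 37
vin=G33: mpg >= 25 OR year < 2006 → 37
vin=G39: mpg >= 25 OR year < 2006 → 37
vin=G41: ELSE → 2
vin=G49: mpg >= 10 → 29
vin=G51: mpg >= 10 → 29
vin=G56: mpg >= 25 OR year < 2006 → 37
vin=G58: mpg >= 25 OR year < 2006 → 37
vin=G70: mpg >= 25 OR year < 2006 → 37
vin=G81: mpg >= 10 → 29
vin=G82: mpg >= 10 → 29
vin=G95: mpg >= 25 OR year < 2006 → 37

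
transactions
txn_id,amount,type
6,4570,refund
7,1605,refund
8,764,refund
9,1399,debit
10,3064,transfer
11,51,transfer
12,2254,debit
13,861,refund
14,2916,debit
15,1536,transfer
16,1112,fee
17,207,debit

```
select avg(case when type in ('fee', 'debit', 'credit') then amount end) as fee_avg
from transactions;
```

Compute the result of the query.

txn_id=6: ✗
txn_id=7: ✗
txn_id=8: ✗
txn_id=9: ✓ → 1399
txn_id=10: ✗
txn_id=11: ✗
txn_id=12: ✓ → 2254
txn_id=13: ✗
txn_id=14: ✓ → 2916
txn_id=15: ✗
txn_id=16: ✓ → 1112
txn_id=17: ✓ → 207
fee_avg = (1399 + 2254 + 2916 + 1112 + 207) / 5 = 1577.6

1577.6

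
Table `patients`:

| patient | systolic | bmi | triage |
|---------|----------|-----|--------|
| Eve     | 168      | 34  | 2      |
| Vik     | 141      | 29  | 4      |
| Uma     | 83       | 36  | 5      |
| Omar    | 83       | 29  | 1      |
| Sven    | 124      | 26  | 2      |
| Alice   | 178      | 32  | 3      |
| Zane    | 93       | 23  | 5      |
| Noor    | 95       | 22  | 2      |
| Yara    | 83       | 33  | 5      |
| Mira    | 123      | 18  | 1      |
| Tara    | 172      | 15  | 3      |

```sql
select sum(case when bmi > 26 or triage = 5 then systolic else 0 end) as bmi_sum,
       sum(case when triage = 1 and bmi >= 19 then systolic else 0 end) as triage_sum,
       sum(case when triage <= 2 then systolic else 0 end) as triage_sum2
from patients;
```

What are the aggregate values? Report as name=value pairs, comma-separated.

[bmi_sum: bmi > 26 or triage = 5]
patient=Eve: ✓ → 168
patient=Vik: ✓ → 141
patient=Uma: ✓ → 83
patient=Omar: ✓ → 83
patient=Sven: ✗
patient=Alice: ✓ → 178
patient=Zane: ✓ → 93
patient=Noor: ✗
patient=Yara: ✓ → 83
patient=Mira: ✗
patient=Tara: ✗
bmi_sum = 168 + 141 + 83 + 83 + 178 + 93 + 83 = 829
—
[triage_sum: triage = 1 and bmi >= 19]
patient=Eve: ✗
patient=Vik: ✗
patient=Uma: ✗
patient=Omar: ✓ → 83
patient=Sven: ✗
patient=Alice: ✗
patient=Zane: ✗
patient=Noor: ✗
patient=Yara: ✗
patient=Mira: ✗
patient=Tara: ✗
triage_sum = 83
—
[triage_sum2: triage <= 2]
patient=Eve: ✓ → 168
patient=Vik: ✗
patient=Uma: ✗
patient=Omar: ✓ → 83
patient=Sven: ✓ → 124
patient=Alice: ✗
patient=Zane: ✗
patient=Noor: ✓ → 95
patient=Yara: ✗
patient=Mira: ✓ → 123
patient=Tara: ✗
triage_sum2 = 168 + 83 + 124 + 95 + 123 = 593

bmi_sum=829, triage_sum=83, triage_sum2=593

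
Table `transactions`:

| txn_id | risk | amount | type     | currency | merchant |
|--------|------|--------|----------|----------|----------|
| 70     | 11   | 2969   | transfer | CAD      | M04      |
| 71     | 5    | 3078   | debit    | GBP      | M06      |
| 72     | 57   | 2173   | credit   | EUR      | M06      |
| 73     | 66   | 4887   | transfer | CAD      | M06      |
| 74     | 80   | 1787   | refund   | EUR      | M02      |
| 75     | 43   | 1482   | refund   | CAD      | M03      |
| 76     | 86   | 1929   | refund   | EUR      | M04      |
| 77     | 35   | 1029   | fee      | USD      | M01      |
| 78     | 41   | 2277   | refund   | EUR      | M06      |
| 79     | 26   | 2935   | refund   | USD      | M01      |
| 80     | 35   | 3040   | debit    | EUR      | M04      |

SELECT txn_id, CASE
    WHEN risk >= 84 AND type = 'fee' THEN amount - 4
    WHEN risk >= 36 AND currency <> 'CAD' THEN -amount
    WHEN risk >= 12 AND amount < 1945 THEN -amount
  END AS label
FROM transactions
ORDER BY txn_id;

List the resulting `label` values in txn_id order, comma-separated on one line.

txn_id=70: (no match → NULL) → NULL
txn_id=71: (no match → NULL) → NULL
txn_id=72: risk >= 36 AND currency <> 'CAD' → -2173
txn_id=73: (no match → NULL) → NULL
txn_id=74: risk >= 36 AND currency <> 'CAD' → -1787
txn_id=75: risk >= 12 AND amount < 1945 → -1482
txn_id=76: risk >= 36 AND currency <> 'CAD' → -1929
txn_id=77: risk >= 12 AND amount < 1945 → -1029
txn_id=78: risk >= 36 AND currency <> 'CAD' → -2277
txn_id=79: (no match → NULL) → NULL
txn_id=80: (no match → NULL) → NULL

NULL, NULL, -2173, NULL, -1787, -1482, -1929, -1029, -2277, NULL, NULL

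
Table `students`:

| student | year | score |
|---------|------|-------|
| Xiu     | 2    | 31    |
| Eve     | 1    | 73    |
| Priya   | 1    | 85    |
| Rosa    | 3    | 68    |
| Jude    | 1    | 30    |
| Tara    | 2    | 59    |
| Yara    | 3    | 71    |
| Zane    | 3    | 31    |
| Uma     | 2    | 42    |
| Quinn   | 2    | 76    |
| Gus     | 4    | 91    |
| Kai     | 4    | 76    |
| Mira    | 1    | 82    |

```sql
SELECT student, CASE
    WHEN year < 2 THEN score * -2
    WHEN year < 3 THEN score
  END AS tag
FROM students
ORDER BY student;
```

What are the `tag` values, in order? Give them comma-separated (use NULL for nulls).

-146, NULL, -60, NULL, -164, -170, 76, NULL, 59, 42, 31, NULL, NULL

student=Eve: year < 2 → -146
student=Gus: (no match → NULL) → NULL
student=Jude: year < 2 → -60
student=Kai: (no match → NULL) → NULL
student=Mira: year < 2 → -164
student=Priya: year < 2 → -170
student=Quinn: year < 3 → 76
student=Rosa: (no match → NULL) → NULL
student=Tara: year < 3 → 59
student=Uma: year < 3 → 42
student=Xiu: year < 3 → 31
student=Yara: (no match → NULL) → NULL
student=Zane: (no match → NULL) → NULL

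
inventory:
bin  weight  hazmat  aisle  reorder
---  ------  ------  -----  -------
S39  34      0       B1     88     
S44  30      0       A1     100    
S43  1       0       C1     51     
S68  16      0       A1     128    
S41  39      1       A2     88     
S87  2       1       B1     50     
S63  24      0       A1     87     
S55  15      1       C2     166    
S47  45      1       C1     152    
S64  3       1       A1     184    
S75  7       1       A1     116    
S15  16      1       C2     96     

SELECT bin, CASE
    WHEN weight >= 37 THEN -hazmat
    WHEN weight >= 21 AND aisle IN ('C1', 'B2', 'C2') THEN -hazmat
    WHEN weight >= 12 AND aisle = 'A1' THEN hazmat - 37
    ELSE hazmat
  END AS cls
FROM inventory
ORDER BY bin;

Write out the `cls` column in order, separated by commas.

1, 0, -1, 0, -37, -1, 1, -37, 1, -37, 1, 1

bin=S15: ELSE → 1
bin=S39: ELSE → 0
bin=S41: weight >= 37 → -1
bin=S43: ELSE → 0
bin=S44: weight >= 12 AND aisle = 'A1' → -37
bin=S47: weight >= 37 → -1
bin=S55: ELSE → 1
bin=S63: weight >= 12 AND aisle = 'A1' → -37
bin=S64: ELSE → 1
bin=S68: weight >= 12 AND aisle = 'A1' → -37
bin=S75: ELSE → 1
bin=S87: ELSE → 1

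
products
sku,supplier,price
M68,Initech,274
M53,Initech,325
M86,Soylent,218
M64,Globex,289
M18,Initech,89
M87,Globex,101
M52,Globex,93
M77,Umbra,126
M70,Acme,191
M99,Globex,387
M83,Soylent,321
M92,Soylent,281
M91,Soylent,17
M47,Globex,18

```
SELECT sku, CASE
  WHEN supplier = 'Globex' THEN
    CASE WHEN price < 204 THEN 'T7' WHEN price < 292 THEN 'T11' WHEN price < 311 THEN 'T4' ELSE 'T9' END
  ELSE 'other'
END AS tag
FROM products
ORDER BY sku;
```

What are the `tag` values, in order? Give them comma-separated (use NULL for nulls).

sku=M18: supplier='Initech' → outer ELSE → other
sku=M47: supplier='Globex' → inner[price < 204] → T7
sku=M52: supplier='Globex' → inner[price < 204] → T7
sku=M53: supplier='Initech' → outer ELSE → other
sku=M64: supplier='Globex' → inner[price < 292] → T11
sku=M68: supplier='Initech' → outer ELSE → other
sku=M70: supplier='Acme' → outer ELSE → other
sku=M77: supplier='Umbra' → outer ELSE → other
sku=M83: supplier='Soylent' → outer ELSE → other
sku=M86: supplier='Soylent' → outer ELSE → other
sku=M87: supplier='Globex' → inner[price < 204] → T7
sku=M91: supplier='Soylent' → outer ELSE → other
sku=M92: supplier='Soylent' → outer ELSE → other
sku=M99: supplier='Globex' → inner[ELSE] → T9

other, T7, T7, other, T11, other, other, other, other, other, T7, other, other, T9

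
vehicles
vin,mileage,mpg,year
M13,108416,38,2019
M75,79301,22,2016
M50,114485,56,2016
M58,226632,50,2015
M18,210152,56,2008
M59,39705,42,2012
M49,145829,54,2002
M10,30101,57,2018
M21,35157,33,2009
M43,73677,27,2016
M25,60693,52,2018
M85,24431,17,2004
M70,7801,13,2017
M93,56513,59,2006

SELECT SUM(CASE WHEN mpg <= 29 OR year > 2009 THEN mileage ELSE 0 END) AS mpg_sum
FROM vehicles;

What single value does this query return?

vin=M13: ✓ → 108416
vin=M75: ✓ → 79301
vin=M50: ✓ → 114485
vin=M58: ✓ → 226632
vin=M18: ✗
vin=M59: ✓ → 39705
vin=M49: ✗
vin=M10: ✓ → 30101
vin=M21: ✗
vin=M43: ✓ → 73677
vin=M25: ✓ → 60693
vin=M85: ✓ → 24431
vin=M70: ✓ → 7801
vin=M93: ✗
mpg_sum = 108416 + 79301 + 114485 + 226632 + 39705 + 30101 + 73677 + 60693 + 24431 + 7801 = 765242

765242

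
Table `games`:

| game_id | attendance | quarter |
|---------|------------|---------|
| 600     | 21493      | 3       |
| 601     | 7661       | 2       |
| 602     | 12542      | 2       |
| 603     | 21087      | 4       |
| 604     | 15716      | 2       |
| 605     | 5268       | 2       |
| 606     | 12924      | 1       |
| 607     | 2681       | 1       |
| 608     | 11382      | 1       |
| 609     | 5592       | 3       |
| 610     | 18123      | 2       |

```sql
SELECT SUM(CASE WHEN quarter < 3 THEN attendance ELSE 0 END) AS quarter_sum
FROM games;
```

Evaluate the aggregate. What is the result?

game_id=600: ✗
game_id=601: ✓ → 7661
game_id=602: ✓ → 12542
game_id=603: ✗
game_id=604: ✓ → 15716
game_id=605: ✓ → 5268
game_id=606: ✓ → 12924
game_id=607: ✓ → 2681
game_id=608: ✓ → 11382
game_id=609: ✗
game_id=610: ✓ → 18123
quarter_sum = 7661 + 12542 + 15716 + 5268 + 12924 + 2681 + 11382 + 18123 = 86297

86297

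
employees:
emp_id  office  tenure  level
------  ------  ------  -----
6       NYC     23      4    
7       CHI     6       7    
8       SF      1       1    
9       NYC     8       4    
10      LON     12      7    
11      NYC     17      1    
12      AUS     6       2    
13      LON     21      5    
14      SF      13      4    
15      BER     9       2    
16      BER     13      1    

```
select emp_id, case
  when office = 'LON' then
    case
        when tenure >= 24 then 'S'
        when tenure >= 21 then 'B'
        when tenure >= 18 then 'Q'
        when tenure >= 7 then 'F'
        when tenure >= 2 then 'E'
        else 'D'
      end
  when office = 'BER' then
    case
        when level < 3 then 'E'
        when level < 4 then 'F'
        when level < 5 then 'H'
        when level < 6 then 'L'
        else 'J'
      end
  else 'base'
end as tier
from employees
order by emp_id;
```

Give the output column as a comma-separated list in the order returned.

base, base, base, base, F, base, base, B, base, E, E

emp_id=6: office='NYC' → outer ELSE → base
emp_id=7: office='CHI' → outer ELSE → base
emp_id=8: office='SF' → outer ELSE → base
emp_id=9: office='NYC' → outer ELSE → base
emp_id=10: office='LON' → inner[tenure >= 7] → F
emp_id=11: office='NYC' → outer ELSE → base
emp_id=12: office='AUS' → outer ELSE → base
emp_id=13: office='LON' → inner[tenure >= 21] → B
emp_id=14: office='SF' → outer ELSE → base
emp_id=15: office='BER' → inner[level < 3] → E
emp_id=16: office='BER' → inner[level < 3] → E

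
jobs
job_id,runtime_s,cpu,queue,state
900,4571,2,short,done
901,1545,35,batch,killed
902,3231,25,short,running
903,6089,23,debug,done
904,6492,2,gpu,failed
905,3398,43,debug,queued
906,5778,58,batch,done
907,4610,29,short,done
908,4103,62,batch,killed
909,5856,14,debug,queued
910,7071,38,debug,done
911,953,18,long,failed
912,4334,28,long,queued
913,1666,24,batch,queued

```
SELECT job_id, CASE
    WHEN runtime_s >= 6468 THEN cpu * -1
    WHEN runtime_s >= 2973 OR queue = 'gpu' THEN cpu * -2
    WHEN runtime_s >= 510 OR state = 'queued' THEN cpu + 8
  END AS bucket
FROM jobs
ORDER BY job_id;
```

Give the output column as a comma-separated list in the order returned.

-4, 43, -50, -46, -2, -86, -116, -58, -124, -28, -38, 26, -56, 32

job_id=900: runtime_s >= 2973 OR queue = 'gpu' → -4
job_id=901: runtime_s >= 510 OR state = 'queued' → 43
job_id=902: runtime_s >= 2973 OR queue = 'gpu' → -50
job_id=903: runtime_s >= 2973 OR queue = 'gpu' → -46
job_id=904: runtime_s >= 6468 → -2
job_id=905: runtime_s >= 2973 OR queue = 'gpu' → -86
job_id=906: runtime_s >= 2973 OR queue = 'gpu' → -116
job_id=907: runtime_s >= 2973 OR queue = 'gpu' → -58
job_id=908: runtime_s >= 2973 OR queue = 'gpu' → -124
job_id=909: runtime_s >= 2973 OR queue = 'gpu' → -28
job_id=910: runtime_s >= 6468 → -38
job_id=911: runtime_s >= 510 OR state = 'queued' → 26
job_id=912: runtime_s >= 2973 OR queue = 'gpu' → -56
job_id=913: runtime_s >= 510 OR state = 'queued' → 32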